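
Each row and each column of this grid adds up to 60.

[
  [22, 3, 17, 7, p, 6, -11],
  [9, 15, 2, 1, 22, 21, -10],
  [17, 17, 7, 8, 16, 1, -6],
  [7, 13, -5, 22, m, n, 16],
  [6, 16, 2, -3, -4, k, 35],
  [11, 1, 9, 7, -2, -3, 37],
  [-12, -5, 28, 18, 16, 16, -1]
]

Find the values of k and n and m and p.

Row 5 has 6 + 16 + 2 − 3 − 4 + 35 = 52; the blank must be 60 − 52 = 8.
Row 1 has 22 + 3 + 17 + 7 + 6 − 11 = 44; the blank must be 60 − 44 = 16.
Column 5 has 16 + 22 + 16 − 4 − 2 + 16 = 64; the blank must be 60 − 64 = -4.
Row 4 has 7 + 13 − 5 + 22 − 4 + 16 = 49; the blank must be 60 − 49 = 11.

k = 8, n = 11, m = -4, p = 16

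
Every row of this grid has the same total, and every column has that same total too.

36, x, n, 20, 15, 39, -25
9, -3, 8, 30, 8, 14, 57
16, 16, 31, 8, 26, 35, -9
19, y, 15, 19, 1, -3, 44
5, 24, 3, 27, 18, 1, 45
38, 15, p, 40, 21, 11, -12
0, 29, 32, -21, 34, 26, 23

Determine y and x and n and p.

y = 28, x = 14, n = 24, p = 10

Rows 2 and 3 both sum to 123, so that's the common total.
Row 4 has 19 + 15 + 19 + 1 − 3 + 44 = 95; the blank must be 123 − 95 = 28.
Row 6 has 38 + 15 + 40 + 21 + 11 − 12 = 113; the blank must be 123 − 113 = 10.
Column 3 has 8 + 31 + 15 + 3 + 10 + 32 = 99; the blank must be 123 − 99 = 24.
Row 1 has 36 + 24 + 20 + 15 + 39 − 25 = 109; the blank must be 123 − 109 = 14.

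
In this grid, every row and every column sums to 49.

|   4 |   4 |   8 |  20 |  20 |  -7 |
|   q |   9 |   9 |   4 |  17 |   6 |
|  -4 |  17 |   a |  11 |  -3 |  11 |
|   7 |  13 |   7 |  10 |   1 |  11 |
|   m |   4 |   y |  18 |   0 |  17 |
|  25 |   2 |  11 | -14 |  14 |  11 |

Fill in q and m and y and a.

q = 4, m = 13, y = -3, a = 17

Row 2 has 9 + 9 + 4 + 17 + 6 = 45; the blank must be 49 − 45 = 4.
Column 1 has 4 + 4 − 4 + 7 + 25 = 36; the blank must be 49 − 36 = 13.
Row 5 has 13 + 4 + 18 + 0 + 17 = 52; the blank must be 49 − 52 = -3.
Row 3 has -4 + 17 + 11 − 3 + 11 = 32; the blank must be 49 − 32 = 17.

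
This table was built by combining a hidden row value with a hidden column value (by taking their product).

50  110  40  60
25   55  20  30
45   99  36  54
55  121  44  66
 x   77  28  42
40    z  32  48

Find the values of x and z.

Each row is a constant multiple of every other row — this is a multiplication table with the headers hidden.
Row 5 is 28/40 = 7/10 times row 1, so its entry in column 1 is 50 × 7/10 = 35.
Row 6 is 32/40 = 4/5 times row 1, so its entry in column 2 is 110 × 4/5 = 88.

x = 35, z = 88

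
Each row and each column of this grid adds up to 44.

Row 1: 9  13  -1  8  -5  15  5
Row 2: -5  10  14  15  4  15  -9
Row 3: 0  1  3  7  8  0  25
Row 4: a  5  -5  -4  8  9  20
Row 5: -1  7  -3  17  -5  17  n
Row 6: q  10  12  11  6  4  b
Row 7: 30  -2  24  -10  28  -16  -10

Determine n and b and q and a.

n = 12, b = 1, q = 0, a = 11

Row 5: -1 + 7 − 3 + 17 − 5 + 17 = 32, so its missing entry is 44 − 32 = 12.
Column 7: 5 − 9 + 25 + 20 + 12 − 10 = 43, so its missing entry is 44 − 43 = 1.
Row 6: 10 + 12 + 11 + 6 + 4 + 1 = 44, so its missing entry is 44 − 44 = 0.
Row 4: 5 − 5 − 4 + 8 + 9 + 20 = 33, so its missing entry is 44 − 33 = 11.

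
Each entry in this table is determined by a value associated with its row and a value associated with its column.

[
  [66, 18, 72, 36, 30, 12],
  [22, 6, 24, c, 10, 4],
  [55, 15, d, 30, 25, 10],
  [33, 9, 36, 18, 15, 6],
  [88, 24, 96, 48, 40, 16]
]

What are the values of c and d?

c = 12, d = 60

Each row is a constant multiple of every other row — this is a multiplication table with the headers hidden.
Row 2 is 6/18 = 1/3 times row 1, so its entry in column 4 is 36 × 1/3 = 12.
Row 3 is 15/18 = 5/6 times row 1, so its entry in column 3 is 72 × 5/6 = 60.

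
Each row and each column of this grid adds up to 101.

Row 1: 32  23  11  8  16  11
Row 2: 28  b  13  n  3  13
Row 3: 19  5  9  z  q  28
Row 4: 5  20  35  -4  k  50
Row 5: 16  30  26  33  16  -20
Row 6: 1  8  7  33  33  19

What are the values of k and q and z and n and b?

k = -5, q = 38, z = 2, n = 29, b = 15

The known cells in row 4 total 106, leaving 101 − 106 = -5 for the blank.
The known cells in column 5 total 63, leaving 101 − 63 = 38 for the blank.
The known cells in column 2 total 86, leaving 101 − 86 = 15 for the blank.
The known cells in row 3 total 99, leaving 101 − 99 = 2 for the blank.
The known cells in row 2 total 72, leaving 101 − 72 = 29 for the blank.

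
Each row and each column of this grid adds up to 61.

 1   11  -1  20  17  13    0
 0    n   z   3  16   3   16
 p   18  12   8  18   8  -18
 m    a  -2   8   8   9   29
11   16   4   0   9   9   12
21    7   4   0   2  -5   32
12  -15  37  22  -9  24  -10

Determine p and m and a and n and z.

p = 15, m = 1, a = 8, n = 16, z = 7

Column 3 has -1 + 12 − 2 + 4 + 4 + 37 = 54; the blank must be 61 − 54 = 7.
Row 2 has 0 + 7 + 3 + 16 + 3 + 16 = 45; the blank must be 61 − 45 = 16.
Column 2 has 11 + 16 + 18 + 16 + 7 − 15 = 53; the blank must be 61 − 53 = 8.
Row 3 has 18 + 12 + 8 + 18 + 8 − 18 = 46; the blank must be 61 − 46 = 15.
Row 4 has 8 − 2 + 8 + 8 + 9 + 29 = 60; the blank must be 61 − 60 = 1.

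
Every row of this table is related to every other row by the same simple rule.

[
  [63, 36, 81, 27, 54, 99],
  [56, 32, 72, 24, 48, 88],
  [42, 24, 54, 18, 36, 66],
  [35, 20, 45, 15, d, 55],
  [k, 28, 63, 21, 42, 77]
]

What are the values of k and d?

Each row is a constant multiple of every other row — this is a multiplication table with the headers hidden.
Row 5 is 21/27 = 7/9 times row 1, so its entry in column 1 is 63 × 7/9 = 49.
Row 4 is 15/27 = 5/9 times row 1, so its entry in column 5 is 54 × 5/9 = 30.

k = 49, d = 30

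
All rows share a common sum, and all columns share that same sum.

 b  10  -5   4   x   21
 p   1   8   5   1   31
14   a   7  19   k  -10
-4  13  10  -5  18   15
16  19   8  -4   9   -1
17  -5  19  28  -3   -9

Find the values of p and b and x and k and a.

p = 1, b = 3, x = 14, k = 8, a = 9

Rows 4 and 5 both sum to 47, so that's the common total.
Column 2: 10 + 1 + 13 + 19 − 5 = 38, so its missing entry is 47 − 38 = 9.
Row 3: 14 + 9 + 7 + 19 − 10 = 39, so its missing entry is 47 − 39 = 8.
Column 5: 1 + 8 + 18 + 9 − 3 = 33, so its missing entry is 47 − 33 = 14.
Row 1: 10 − 5 + 4 + 14 + 21 = 44, so its missing entry is 47 − 44 = 3.
Row 2: 1 + 8 + 5 + 1 + 31 = 46, so its missing entry is 47 − 46 = 1.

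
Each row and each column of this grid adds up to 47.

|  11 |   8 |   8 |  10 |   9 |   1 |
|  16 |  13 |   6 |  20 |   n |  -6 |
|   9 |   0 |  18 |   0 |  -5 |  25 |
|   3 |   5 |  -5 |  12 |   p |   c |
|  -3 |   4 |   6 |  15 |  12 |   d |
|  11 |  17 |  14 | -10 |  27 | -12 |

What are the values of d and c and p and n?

d = 13, c = 26, p = 6, n = -2

Row 5 has -3 + 4 + 6 + 15 + 12 = 34; the blank must be 47 − 34 = 13.
Row 2 has 16 + 13 + 6 + 20 − 6 = 49; the blank must be 47 − 49 = -2.
Column 5 has 9 − 2 − 5 + 12 + 27 = 41; the blank must be 47 − 41 = 6.
Row 4 has 3 + 5 − 5 + 12 + 6 = 21; the blank must be 47 − 21 = 26.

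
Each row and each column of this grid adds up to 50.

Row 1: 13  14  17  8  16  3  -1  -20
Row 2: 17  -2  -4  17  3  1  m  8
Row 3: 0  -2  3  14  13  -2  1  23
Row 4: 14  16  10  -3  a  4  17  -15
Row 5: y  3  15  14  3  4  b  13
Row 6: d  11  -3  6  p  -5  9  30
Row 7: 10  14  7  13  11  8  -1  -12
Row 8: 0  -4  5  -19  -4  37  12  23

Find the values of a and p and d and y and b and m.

a = 7, p = 1, d = 1, y = -5, b = 3, m = 10

The known cells in row 4 total 43, leaving 50 − 43 = 7 for the blank.
The known cells in column 5 total 49, leaving 50 − 49 = 1 for the blank.
The known cells in row 6 total 49, leaving 50 − 49 = 1 for the blank.
The known cells in column 1 total 55, leaving 50 − 55 = -5 for the blank.
The known cells in row 5 total 47, leaving 50 − 47 = 3 for the blank.
The known cells in row 2 total 40, leaving 50 − 40 = 10 for the blank.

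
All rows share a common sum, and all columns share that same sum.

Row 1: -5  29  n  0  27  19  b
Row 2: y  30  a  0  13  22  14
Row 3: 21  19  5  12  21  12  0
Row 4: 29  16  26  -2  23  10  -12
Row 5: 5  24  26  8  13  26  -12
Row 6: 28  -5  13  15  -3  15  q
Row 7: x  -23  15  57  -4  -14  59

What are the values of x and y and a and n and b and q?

x = 0, y = 12, a = -1, n = 6, b = 14, q = 27

Rows 3 and 4 both sum to 90, so that's the common total.
The known cells in row 6 total 63, leaving 90 − 63 = 27 for the blank.
The known cells in column 7 total 76, leaving 90 − 76 = 14 for the blank.
The known cells in row 1 total 84, leaving 90 − 84 = 6 for the blank.
The known cells in column 3 total 91, leaving 90 − 91 = -1 for the blank.
The known cells in row 7 total 90, leaving 90 − 90 = 0 for the blank.
The known cells in row 2 total 78, leaving 90 − 78 = 12 for the blank.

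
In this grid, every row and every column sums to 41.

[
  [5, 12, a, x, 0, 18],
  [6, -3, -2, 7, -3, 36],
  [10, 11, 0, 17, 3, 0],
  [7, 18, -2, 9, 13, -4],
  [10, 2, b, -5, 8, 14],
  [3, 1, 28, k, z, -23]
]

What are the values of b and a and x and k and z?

b = 12, a = 5, x = 1, k = 12, z = 20

The known cells in column 5 total 21, leaving 41 − 21 = 20 for the blank.
The known cells in row 5 total 29, leaving 41 − 29 = 12 for the blank.
The known cells in column 3 total 36, leaving 41 − 36 = 5 for the blank.
The known cells in row 1 total 40, leaving 41 − 40 = 1 for the blank.
The known cells in row 6 total 29, leaving 41 − 29 = 12 for the blank.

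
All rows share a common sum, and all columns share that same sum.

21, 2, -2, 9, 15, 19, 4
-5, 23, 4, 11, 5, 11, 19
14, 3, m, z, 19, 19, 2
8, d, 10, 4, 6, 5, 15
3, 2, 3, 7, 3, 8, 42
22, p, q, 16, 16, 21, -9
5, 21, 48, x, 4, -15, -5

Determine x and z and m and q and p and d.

Rows 1 and 2 both sum to 68, so that's the common total.
Row 4: 8 + 10 + 4 + 6 + 5 + 15 = 48, so its missing entry is 68 − 48 = 20.
Column 2: 2 + 23 + 3 + 20 + 2 + 21 = 71, so its missing entry is 68 − 71 = -3.
Row 7: 5 + 21 + 48 + 4 − 15 − 5 = 58, so its missing entry is 68 − 58 = 10.
Column 4: 9 + 11 + 4 + 7 + 16 + 10 = 57, so its missing entry is 68 − 57 = 11.
Row 3: 14 + 3 + 11 + 19 + 19 + 2 = 68, so its missing entry is 68 − 68 = 0.
Row 6: 22 − 3 + 16 + 16 + 21 − 9 = 63, so its missing entry is 68 − 63 = 5.

x = 10, z = 11, m = 0, q = 5, p = -3, d = 20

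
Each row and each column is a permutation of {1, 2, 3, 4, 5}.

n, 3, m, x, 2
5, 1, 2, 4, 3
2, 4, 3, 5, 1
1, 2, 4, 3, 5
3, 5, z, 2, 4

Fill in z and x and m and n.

Cell (1,4): column 4 already has {2, 3, 4, 5} → 1.
At (row 5, col 3): row 5 already has {2, 3, 4, 5}, so the value is 1.
For row 1, column 3: column 3 already has {1, 2, 3, 4}; that leaves 5.
For row 1, column 1: row 1 already has {1, 2, 3, 5}; that leaves 4.

z = 1, x = 1, m = 5, n = 4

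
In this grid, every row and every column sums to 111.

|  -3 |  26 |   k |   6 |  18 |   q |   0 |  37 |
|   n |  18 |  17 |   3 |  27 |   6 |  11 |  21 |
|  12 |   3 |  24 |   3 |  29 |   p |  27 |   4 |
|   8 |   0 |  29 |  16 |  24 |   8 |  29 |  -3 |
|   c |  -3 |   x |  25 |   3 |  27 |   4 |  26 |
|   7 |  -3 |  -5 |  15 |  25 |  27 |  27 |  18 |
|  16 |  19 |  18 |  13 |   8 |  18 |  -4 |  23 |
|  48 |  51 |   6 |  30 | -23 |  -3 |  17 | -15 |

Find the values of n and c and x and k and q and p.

n = 8, c = 15, x = 14, k = 8, q = 19, p = 9

Row 2: 18 + 17 + 3 + 27 + 6 + 11 + 21 = 103, so its missing entry is 111 − 103 = 8.
Column 1: -3 + 8 + 12 + 8 + 7 + 16 + 48 = 96, so its missing entry is 111 − 96 = 15.
Row 5: 15 − 3 + 25 + 3 + 27 + 4 + 26 = 97, so its missing entry is 111 − 97 = 14.
Column 3: 17 + 24 + 29 + 14 − 5 + 18 + 6 = 103, so its missing entry is 111 − 103 = 8.
Row 1: -3 + 26 + 8 + 6 + 18 + 0 + 37 = 92, so its missing entry is 111 − 92 = 19.
Row 3: 12 + 3 + 24 + 3 + 29 + 27 + 4 = 102, so its missing entry is 111 − 102 = 9.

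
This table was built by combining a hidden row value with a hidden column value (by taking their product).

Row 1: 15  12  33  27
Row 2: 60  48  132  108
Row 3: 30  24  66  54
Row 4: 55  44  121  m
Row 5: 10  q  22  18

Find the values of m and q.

m = 99, q = 8

Each row is a constant multiple of every other row — this is a multiplication table with the headers hidden.
Row 4 is 55/15 = 11/3 times row 1, so its entry in column 4 is 27 × 11/3 = 99.
Row 5 is 10/15 = 2/3 times row 1, so its entry in column 2 is 12 × 2/3 = 8.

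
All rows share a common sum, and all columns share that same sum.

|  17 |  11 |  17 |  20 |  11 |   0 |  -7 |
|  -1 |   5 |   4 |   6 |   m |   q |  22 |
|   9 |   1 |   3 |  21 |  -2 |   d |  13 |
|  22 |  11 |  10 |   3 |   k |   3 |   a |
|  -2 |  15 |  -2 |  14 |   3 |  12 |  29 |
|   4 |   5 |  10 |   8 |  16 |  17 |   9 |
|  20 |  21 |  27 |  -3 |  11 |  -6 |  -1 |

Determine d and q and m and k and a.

d = 24, q = 19, m = 14, k = 16, a = 4

Rows 1 and 5 both sum to 69, so that's the common total.
Column 7 has -7 + 22 + 13 + 29 + 9 − 1 = 65; the blank must be 69 − 65 = 4.
Row 4 has 22 + 11 + 10 + 3 + 3 + 4 = 53; the blank must be 69 − 53 = 16.
Column 5 has 11 − 2 + 16 + 3 + 16 + 11 = 55; the blank must be 69 − 55 = 14.
Row 2 has -1 + 5 + 4 + 6 + 14 + 22 = 50; the blank must be 69 − 50 = 19.
Row 3 has 9 + 1 + 3 + 21 − 2 + 13 = 45; the blank must be 69 − 45 = 24.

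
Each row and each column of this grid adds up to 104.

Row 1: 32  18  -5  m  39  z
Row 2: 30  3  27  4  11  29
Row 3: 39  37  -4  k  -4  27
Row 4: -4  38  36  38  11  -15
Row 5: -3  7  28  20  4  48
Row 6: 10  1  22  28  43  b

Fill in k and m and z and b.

Row 3 has 39 + 37 − 4 − 4 + 27 = 95; the blank must be 104 − 95 = 9.
Column 4 has 4 + 9 + 38 + 20 + 28 = 99; the blank must be 104 − 99 = 5.
Row 1 has 32 + 18 − 5 + 5 + 39 = 89; the blank must be 104 − 89 = 15.
Row 6 has 10 + 1 + 22 + 28 + 43 = 104; the blank must be 104 − 104 = 0.

k = 9, m = 5, z = 15, b = 0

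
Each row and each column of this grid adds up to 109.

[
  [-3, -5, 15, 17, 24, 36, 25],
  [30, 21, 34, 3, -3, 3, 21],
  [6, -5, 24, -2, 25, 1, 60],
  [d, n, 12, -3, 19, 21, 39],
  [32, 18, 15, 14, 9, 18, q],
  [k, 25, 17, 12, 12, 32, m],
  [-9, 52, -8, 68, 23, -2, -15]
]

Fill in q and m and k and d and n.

q = 3, m = -24, k = 35, d = 18, n = 3

The known cells in column 2 total 106, leaving 109 − 106 = 3 for the blank.
The known cells in row 5 total 106, leaving 109 − 106 = 3 for the blank.
The known cells in row 4 total 91, leaving 109 − 91 = 18 for the blank.
The known cells in column 1 total 74, leaving 109 − 74 = 35 for the blank.
The known cells in row 6 total 133, leaving 109 − 133 = -24 for the blank.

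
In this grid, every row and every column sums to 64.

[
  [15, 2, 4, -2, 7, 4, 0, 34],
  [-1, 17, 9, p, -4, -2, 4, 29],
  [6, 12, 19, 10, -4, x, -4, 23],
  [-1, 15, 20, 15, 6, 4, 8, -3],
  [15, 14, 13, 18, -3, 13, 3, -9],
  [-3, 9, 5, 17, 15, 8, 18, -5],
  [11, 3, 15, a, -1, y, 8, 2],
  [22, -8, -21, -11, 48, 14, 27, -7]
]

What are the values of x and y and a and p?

x = 2, y = 21, a = 5, p = 12

Row 3 has 6 + 12 + 19 + 10 − 4 − 4 + 23 = 62; the blank must be 64 − 62 = 2.
Row 2 has -1 + 17 + 9 − 4 − 2 + 4 + 29 = 52; the blank must be 64 − 52 = 12.
Column 6 has 4 − 2 + 2 + 4 + 13 + 8 + 14 = 43; the blank must be 64 − 43 = 21.
Row 7 has 11 + 3 + 15 − 1 + 21 + 8 + 2 = 59; the blank must be 64 − 59 = 5.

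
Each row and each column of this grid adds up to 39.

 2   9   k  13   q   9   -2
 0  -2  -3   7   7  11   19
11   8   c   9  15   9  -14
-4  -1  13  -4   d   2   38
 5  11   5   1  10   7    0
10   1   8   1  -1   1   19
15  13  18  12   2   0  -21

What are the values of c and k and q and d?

c = 1, k = -3, q = 11, d = -5

Row 4: -4 − 1 + 13 − 4 + 2 + 38 = 44, so its missing entry is 39 − 44 = -5.
Column 5: 7 + 15 − 5 + 10 − 1 + 2 = 28, so its missing entry is 39 − 28 = 11.
Row 1: 2 + 9 + 13 + 11 + 9 − 2 = 42, so its missing entry is 39 − 42 = -3.
Row 3: 11 + 8 + 9 + 15 + 9 − 14 = 38, so its missing entry is 39 − 38 = 1.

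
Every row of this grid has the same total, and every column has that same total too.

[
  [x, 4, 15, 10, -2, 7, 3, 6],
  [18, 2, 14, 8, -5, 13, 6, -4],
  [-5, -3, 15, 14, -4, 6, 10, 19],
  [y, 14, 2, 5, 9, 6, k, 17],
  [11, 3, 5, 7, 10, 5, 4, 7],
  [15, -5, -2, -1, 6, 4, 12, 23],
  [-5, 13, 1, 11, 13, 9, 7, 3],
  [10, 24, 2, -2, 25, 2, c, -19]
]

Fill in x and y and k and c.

x = 9, y = -1, k = 0, c = 10

Rows 2 and 3 both sum to 52, so that's the common total.
Row 8: 10 + 24 + 2 − 2 + 25 + 2 − 19 = 42, so its missing entry is 52 − 42 = 10.
Column 7: 3 + 6 + 10 + 4 + 12 + 7 + 10 = 52, so its missing entry is 52 − 52 = 0.
Row 4: 14 + 2 + 5 + 9 + 6 + 0 + 17 = 53, so its missing entry is 52 − 53 = -1.
Row 1: 4 + 15 + 10 − 2 + 7 + 3 + 6 = 43, so its missing entry is 52 − 43 = 9.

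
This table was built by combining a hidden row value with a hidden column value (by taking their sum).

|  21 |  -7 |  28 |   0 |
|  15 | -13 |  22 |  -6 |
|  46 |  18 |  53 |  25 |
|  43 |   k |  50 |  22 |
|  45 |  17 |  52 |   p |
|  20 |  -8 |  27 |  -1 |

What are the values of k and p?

k = 15, p = 24

The difference between any two rows is the same in every column — this is an addition table with the headers hidden.
Row 4 minus row 1 is 50 − 28 = 22, so its entry in column 2 is -7 + 22 = 15.
Row 5 minus row 1 is 52 − 28 = 24, so its entry in column 4 is 0 + 24 = 24.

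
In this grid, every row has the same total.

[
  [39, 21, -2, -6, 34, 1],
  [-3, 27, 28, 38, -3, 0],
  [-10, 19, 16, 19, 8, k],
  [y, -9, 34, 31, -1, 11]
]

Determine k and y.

Rows 1 and 2 both add up to 87, so every row sums to 87.
Row 3: -10 + 19 + 16 + 19 + 8 = 52, so the missing entry is 87 − 52 = 35.
Row 4: -9 + 34 + 31 − 1 + 11 = 66, so the missing entry is 87 − 66 = 21.

k = 35, y = 21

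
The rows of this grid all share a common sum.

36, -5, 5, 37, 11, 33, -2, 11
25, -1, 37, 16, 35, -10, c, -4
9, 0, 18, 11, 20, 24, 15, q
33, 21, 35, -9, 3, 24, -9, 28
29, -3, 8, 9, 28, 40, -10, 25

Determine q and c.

q = 29, c = 28

The complete rows each total 126.
Row 3 is missing 126 − 97 = 29 (since 9 + 0 + 18 + 11 + 20 + 24 + 15 = 97).
Row 2 is missing 126 − 98 = 28 (since 25 − 1 + 37 + 16 + 35 − 10 − 4 = 98).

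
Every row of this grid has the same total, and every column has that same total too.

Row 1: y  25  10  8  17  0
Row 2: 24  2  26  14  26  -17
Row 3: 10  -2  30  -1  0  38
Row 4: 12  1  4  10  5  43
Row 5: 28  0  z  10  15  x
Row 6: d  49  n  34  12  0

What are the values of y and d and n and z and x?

Rows 2 and 3 both sum to 75, so that's the common total.
Row 1 has 25 + 10 + 8 + 17 + 0 = 60; the blank must be 75 − 60 = 15.
Column 6 has 0 − 17 + 38 + 43 + 0 = 64; the blank must be 75 − 64 = 11.
Row 5 has 28 + 0 + 10 + 15 + 11 = 64; the blank must be 75 − 64 = 11.
Column 1 has 15 + 24 + 10 + 12 + 28 = 89; the blank must be 75 − 89 = -14.
Row 6 has -14 + 49 + 34 + 12 + 0 = 81; the blank must be 75 − 81 = -6.

y = 15, d = -14, n = -6, z = 11, x = 11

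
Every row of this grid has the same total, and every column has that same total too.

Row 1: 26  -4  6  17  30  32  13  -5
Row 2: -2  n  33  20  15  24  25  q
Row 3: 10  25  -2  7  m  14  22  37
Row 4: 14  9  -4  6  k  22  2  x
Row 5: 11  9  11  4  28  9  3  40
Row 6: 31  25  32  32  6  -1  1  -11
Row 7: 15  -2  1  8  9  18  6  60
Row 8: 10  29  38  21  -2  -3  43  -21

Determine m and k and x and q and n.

m = 2, k = 27, x = 39, q = -24, n = 24

Rows 1 and 5 both sum to 115, so that's the common total.
The known cells in row 3 total 113, leaving 115 − 113 = 2 for the blank.
The known cells in column 5 total 88, leaving 115 − 88 = 27 for the blank.
The known cells in row 4 total 76, leaving 115 − 76 = 39 for the blank.
The known cells in column 2 total 91, leaving 115 − 91 = 24 for the blank.
The known cells in row 2 total 139, leaving 115 − 139 = -24 for the blank.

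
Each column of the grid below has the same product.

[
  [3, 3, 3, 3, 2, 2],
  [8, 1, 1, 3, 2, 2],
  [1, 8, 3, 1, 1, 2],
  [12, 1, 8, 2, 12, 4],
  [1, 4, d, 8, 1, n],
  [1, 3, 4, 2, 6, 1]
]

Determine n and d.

Columns 1 and 4 each multiply to 288, so every column has product 288.
Column 6: 2×2×2×4×1 = 32, so the missing entry is 288 ÷ 32 = 9.
Column 3: 3×1×3×8×4 = 288, so the missing entry is 288 ÷ 288 = 1.

n = 9, d = 1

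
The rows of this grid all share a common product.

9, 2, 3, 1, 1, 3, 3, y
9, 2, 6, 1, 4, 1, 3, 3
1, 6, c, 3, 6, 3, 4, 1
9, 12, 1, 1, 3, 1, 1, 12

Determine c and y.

Rows 2 and 4 each multiply to 3888, so every row has product 3888.
Row 3: 1×6×3×6×3×4×1 = 1296, so the missing entry is 3888 ÷ 1296 = 3.
Row 1: 9×2×3×1×1×3×3 = 486, so the missing entry is 3888 ÷ 486 = 8.

c = 3, y = 8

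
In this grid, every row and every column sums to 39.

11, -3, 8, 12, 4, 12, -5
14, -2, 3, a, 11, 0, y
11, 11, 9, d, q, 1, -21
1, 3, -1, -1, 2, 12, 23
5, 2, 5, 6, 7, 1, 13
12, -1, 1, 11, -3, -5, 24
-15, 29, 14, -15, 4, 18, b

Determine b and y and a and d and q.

The known cells in column 5 total 25, leaving 39 − 25 = 14 for the blank.
The known cells in row 3 total 25, leaving 39 − 25 = 14 for the blank.
The known cells in row 7 total 35, leaving 39 − 35 = 4 for the blank.
The known cells in column 7 total 38, leaving 39 − 38 = 1 for the blank.
The known cells in row 2 total 27, leaving 39 − 27 = 12 for the blank.

b = 4, y = 1, a = 12, d = 14, q = 14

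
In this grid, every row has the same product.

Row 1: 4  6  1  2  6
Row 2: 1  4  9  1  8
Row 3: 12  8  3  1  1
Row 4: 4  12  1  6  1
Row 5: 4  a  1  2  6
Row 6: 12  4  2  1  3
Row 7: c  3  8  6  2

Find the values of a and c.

Rows 1 and 4 each multiply to 288, so every row has product 288.
Row 5: 4×1×2×6 = 48, so the missing entry is 288 ÷ 48 = 6.
Row 7: 3×8×6×2 = 288, so the missing entry is 288 ÷ 288 = 1.

a = 6, c = 1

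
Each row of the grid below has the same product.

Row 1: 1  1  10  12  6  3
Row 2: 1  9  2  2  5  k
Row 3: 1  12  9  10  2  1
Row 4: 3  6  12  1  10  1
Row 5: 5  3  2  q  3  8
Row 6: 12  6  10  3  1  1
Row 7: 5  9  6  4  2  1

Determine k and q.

k = 12, q = 3

Rows 3 and 4 each multiply to 2160, so every row has product 2160.
Row 2: 1×9×2×2×5 = 180, so the missing entry is 2160 ÷ 180 = 12.
Row 5: 5×3×2×3×8 = 720, so the missing entry is 2160 ÷ 720 = 3.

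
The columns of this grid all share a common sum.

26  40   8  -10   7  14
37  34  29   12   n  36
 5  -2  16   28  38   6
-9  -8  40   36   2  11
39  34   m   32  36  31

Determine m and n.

The complete columns each total 98.
Column 3 is missing 98 − 93 = 5 (since 8 + 29 + 16 + 40 = 93).
Column 5 is missing 98 − 83 = 15 (since 7 + 38 + 2 + 36 = 83).

m = 5, n = 15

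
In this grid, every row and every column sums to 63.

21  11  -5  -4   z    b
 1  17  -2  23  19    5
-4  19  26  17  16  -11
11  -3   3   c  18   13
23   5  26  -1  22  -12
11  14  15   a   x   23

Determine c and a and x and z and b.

c = 21, a = 7, x = -7, z = -5, b = 45

The known cells in row 4 total 42, leaving 63 − 42 = 21 for the blank.
The known cells in column 6 total 18, leaving 63 − 18 = 45 for the blank.
The known cells in row 1 total 68, leaving 63 − 68 = -5 for the blank.
The known cells in column 5 total 70, leaving 63 − 70 = -7 for the blank.
The known cells in row 6 total 56, leaving 63 − 56 = 7 for the blank.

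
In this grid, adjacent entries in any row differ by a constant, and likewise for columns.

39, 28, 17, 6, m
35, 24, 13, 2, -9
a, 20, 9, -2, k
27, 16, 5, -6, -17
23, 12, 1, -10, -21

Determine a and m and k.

a = 31, m = -5, k = -13

Along each row the entries change by -11 per step; down each column they change by -4.
Row 3: from 20 at column 2, stepping by -11 to column 1 gives 31.
Row 1: from 39 at column 1, stepping by -11 to column 5 gives -5.
Row 3: from 20 at column 2, stepping by -11 to column 5 gives -13.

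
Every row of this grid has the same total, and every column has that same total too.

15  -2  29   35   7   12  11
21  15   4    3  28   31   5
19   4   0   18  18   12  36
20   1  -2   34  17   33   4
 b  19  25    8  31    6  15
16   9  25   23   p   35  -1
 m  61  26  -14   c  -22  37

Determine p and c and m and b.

p = 0, c = 6, m = 13, b = 3

Rows 1 and 2 both sum to 107, so that's the common total.
Row 6: 16 + 9 + 25 + 23 + 35 − 1 = 107, so its missing entry is 107 − 107 = 0.
Row 5: 19 + 25 + 8 + 31 + 6 + 15 = 104, so its missing entry is 107 − 104 = 3.
Column 5: 7 + 28 + 18 + 17 + 31 + 0 = 101, so its missing entry is 107 − 101 = 6.
Row 7: 61 + 26 − 14 + 6 − 22 + 37 = 94, so its missing entry is 107 − 94 = 13.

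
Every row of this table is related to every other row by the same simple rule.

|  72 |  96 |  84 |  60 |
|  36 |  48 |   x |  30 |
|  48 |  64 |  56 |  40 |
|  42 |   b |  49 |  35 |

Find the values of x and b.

Each row is a constant multiple of every other row — this is a multiplication table with the headers hidden.
Row 2 is 30/60 = 1/2 times row 1, so its entry in column 3 is 84 × 1/2 = 42.
Row 4 is 35/60 = 7/12 times row 1, so its entry in column 2 is 96 × 7/12 = 56.

x = 42, b = 56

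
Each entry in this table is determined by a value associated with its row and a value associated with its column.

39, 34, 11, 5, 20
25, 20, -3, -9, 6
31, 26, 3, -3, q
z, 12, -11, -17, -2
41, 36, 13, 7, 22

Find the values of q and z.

q = 12, z = 17

The difference between any two rows is the same in every column — this is an addition table with the headers hidden.
Row 3 minus row 1 is -3 − 5 = -8, so its entry in column 5 is 20 + (-8) = 12.
Row 4 minus row 1 is -17 − 5 = -22, so its entry in column 1 is 39 + (-22) = 17.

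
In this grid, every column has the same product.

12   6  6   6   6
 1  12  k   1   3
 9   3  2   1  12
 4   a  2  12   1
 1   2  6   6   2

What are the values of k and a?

k = 3, a = 1

Columns 1 and 5 each multiply to 432, so every column has product 432.
Column 3: 6×2×2×6 = 144, so the missing entry is 432 ÷ 144 = 3.
Column 2: 6×12×3×2 = 432, so the missing entry is 432 ÷ 432 = 1.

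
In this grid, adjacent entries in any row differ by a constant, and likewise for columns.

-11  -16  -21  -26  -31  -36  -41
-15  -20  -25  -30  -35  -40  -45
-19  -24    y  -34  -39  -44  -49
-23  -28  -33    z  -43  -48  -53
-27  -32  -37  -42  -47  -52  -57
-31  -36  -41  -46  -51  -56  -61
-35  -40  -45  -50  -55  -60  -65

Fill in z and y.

Along each row the entries change by -5 per step; down each column they change by -4.
Row 4: from -23 at column 1, stepping by -5 to column 4 gives -38.
Row 3: from -19 at column 1, stepping by -5 to column 3 gives -29.

z = -38, y = -29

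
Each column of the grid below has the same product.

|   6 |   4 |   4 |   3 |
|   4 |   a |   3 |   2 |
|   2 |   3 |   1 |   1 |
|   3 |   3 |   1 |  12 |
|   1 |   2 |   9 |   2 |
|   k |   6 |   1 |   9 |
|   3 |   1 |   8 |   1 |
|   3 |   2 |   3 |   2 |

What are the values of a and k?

Columns 3 and 4 each multiply to 2592, so every column has product 2592.
Column 2: 4×3×3×2×6×1×2 = 864, so the missing entry is 2592 ÷ 864 = 3.
Column 1: 6×4×2×3×1×3×3 = 1296, so the missing entry is 2592 ÷ 1296 = 2.

a = 3, k = 2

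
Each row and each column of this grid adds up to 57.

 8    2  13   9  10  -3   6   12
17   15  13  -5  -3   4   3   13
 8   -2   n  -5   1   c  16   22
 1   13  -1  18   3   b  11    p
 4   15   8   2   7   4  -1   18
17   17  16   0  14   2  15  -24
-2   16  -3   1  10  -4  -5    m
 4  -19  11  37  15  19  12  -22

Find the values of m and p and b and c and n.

Row 7: -2 + 16 − 3 + 1 + 10 − 4 − 5 = 13, so its missing entry is 57 − 13 = 44.
Column 8: 12 + 13 + 22 + 18 − 24 + 44 − 22 = 63, so its missing entry is 57 − 63 = -6.
Column 3: 13 + 13 − 1 + 8 + 16 − 3 + 11 = 57, so its missing entry is 57 − 57 = 0.
Row 3: 8 − 2 + 0 − 5 + 1 + 16 + 22 = 40, so its missing entry is 57 − 40 = 17.
Row 4: 1 + 13 − 1 + 18 + 3 + 11 − 6 = 39, so its missing entry is 57 − 39 = 18.

m = 44, p = -6, b = 18, c = 17, n = 0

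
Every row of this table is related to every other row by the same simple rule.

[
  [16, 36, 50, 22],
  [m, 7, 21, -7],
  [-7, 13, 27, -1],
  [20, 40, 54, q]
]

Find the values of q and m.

q = 26, m = -13

The difference between any two rows is the same in every column — this is an addition table with the headers hidden.
Row 4 minus row 1 is 40 − 36 = 4, so its entry in column 4 is 22 + 4 = 26.
Row 2 minus row 1 is 7 − 36 = -29, so its entry in column 1 is 16 + (-29) = -13.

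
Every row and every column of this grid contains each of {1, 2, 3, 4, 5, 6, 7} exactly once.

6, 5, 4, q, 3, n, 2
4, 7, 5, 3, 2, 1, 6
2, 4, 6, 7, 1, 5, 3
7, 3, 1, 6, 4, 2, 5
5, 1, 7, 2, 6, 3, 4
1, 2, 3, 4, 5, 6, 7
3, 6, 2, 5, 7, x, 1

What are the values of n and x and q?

n = 7, x = 4, q = 1

Cell (1,4): column 4 already has {2, 3, 4, 5, 6, 7} → 1.
At (row 7, col 6): row 7 already has {1, 2, 3, 5, 6, 7}, so the value is 4.
At (row 1, col 6): row 1 already has {1, 2, 3, 4, 5, 6}, so the value is 7.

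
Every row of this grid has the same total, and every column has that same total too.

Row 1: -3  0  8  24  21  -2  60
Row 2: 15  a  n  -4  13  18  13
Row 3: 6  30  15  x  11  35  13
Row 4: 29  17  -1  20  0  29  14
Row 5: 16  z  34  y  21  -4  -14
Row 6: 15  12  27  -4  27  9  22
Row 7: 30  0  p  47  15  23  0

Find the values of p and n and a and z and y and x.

Rows 1 and 4 both sum to 108, so that's the common total.
Row 7: 30 + 0 + 47 + 15 + 23 + 0 = 115, so its missing entry is 108 − 115 = -7.
Column 3: 8 + 15 − 1 + 34 + 27 − 7 = 76, so its missing entry is 108 − 76 = 32.
Row 2: 15 + 32 − 4 + 13 + 18 + 13 = 87, so its missing entry is 108 − 87 = 21.
Row 3: 6 + 30 + 15 + 11 + 35 + 13 = 110, so its missing entry is 108 − 110 = -2.
Column 4: 24 − 4 − 2 + 20 − 4 + 47 = 81, so its missing entry is 108 − 81 = 27.
Row 5: 16 + 34 + 27 + 21 − 4 − 14 = 80, so its missing entry is 108 − 80 = 28.

p = -7, n = 32, a = 21, z = 28, y = 27, x = -2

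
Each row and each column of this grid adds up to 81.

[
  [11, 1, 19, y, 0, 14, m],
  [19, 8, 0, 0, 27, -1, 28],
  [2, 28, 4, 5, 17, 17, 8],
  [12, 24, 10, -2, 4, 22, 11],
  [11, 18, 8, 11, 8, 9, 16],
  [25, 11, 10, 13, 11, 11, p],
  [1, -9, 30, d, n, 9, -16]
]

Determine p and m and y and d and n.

Column 5: 0 + 27 + 17 + 4 + 8 + 11 = 67, so its missing entry is 81 − 67 = 14.
Row 6: 25 + 11 + 10 + 13 + 11 + 11 = 81, so its missing entry is 81 − 81 = 0.
Column 7: 28 + 8 + 11 + 16 + 0 − 16 = 47, so its missing entry is 81 − 47 = 34.
Row 1: 11 + 1 + 19 + 0 + 14 + 34 = 79, so its missing entry is 81 − 79 = 2.
Row 7: 1 − 9 + 30 + 14 + 9 − 16 = 29, so its missing entry is 81 − 29 = 52.

p = 0, m = 34, y = 2, d = 52, n = 14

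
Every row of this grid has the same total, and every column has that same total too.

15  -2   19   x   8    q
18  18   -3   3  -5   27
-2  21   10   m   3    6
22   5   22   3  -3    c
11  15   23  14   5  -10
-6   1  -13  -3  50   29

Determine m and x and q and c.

m = 20, x = 21, q = -3, c = 9

Rows 2 and 5 both sum to 58, so that's the common total.
Row 3: -2 + 21 + 10 + 3 + 6 = 38, so its missing entry is 58 − 38 = 20.
Column 4: 3 + 20 + 3 + 14 − 3 = 37, so its missing entry is 58 − 37 = 21.
Row 4: 22 + 5 + 22 + 3 − 3 = 49, so its missing entry is 58 − 49 = 9.
Row 1: 15 − 2 + 19 + 21 + 8 = 61, so its missing entry is 58 − 61 = -3.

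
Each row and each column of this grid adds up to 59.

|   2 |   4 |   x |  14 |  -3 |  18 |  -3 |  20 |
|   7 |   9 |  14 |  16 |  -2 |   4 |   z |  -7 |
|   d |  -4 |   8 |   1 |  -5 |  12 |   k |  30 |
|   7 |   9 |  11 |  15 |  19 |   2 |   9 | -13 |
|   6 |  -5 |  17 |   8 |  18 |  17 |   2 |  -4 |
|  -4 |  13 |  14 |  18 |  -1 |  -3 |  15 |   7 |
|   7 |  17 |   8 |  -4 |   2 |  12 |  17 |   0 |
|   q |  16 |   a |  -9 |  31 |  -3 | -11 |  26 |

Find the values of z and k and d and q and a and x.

z = 18, k = 12, d = 5, q = 29, a = -20, x = 7

Row 1 has 2 + 4 + 14 − 3 + 18 − 3 + 20 = 52; the blank must be 59 − 52 = 7.
Column 3 has 7 + 14 + 8 + 11 + 17 + 14 + 8 = 79; the blank must be 59 − 79 = -20.
Row 8 has 16 − 20 − 9 + 31 − 3 − 11 + 26 = 30; the blank must be 59 − 30 = 29.
Column 1 has 2 + 7 + 7 + 6 − 4 + 7 + 29 = 54; the blank must be 59 − 54 = 5.
Row 3 has 5 − 4 + 8 + 1 − 5 + 12 + 30 = 47; the blank must be 59 − 47 = 12.
Row 2 has 7 + 9 + 14 + 16 − 2 + 4 − 7 = 41; the blank must be 59 − 41 = 18.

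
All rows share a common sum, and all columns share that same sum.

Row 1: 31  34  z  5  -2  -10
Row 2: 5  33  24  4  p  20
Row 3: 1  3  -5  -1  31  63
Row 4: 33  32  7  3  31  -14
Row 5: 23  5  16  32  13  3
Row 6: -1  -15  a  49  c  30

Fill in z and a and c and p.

Rows 3 and 4 both sum to 92, so that's the common total.
Row 1 has 31 + 34 + 5 − 2 − 10 = 58; the blank must be 92 − 58 = 34.
Row 2 has 5 + 33 + 24 + 4 + 20 = 86; the blank must be 92 − 86 = 6.
Column 5 has -2 + 6 + 31 + 31 + 13 = 79; the blank must be 92 − 79 = 13.
Row 6 has -1 − 15 + 49 + 13 + 30 = 76; the blank must be 92 − 76 = 16.

z = 34, a = 16, c = 13, p = 6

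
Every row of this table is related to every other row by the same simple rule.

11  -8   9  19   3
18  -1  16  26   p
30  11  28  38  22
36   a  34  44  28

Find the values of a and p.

a = 17, p = 10

The difference between any two rows is the same in every column — this is an addition table with the headers hidden.
Row 4 minus row 1 is 44 − 19 = 25, so its entry in column 2 is -8 + 25 = 17.
Row 2 minus row 1 is 26 − 19 = 7, so its entry in column 5 is 3 + 7 = 10.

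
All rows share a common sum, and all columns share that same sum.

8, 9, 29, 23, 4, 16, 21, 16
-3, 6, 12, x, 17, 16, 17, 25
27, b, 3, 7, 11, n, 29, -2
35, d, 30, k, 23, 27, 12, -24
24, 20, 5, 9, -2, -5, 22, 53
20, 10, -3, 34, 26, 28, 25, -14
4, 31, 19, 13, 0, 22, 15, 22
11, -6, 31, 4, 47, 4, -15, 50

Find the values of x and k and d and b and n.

x = 36, k = 0, d = 23, b = 33, n = 18

Rows 1 and 5 both sum to 126, so that's the common total.
Column 6 has 16 + 16 + 27 − 5 + 28 + 22 + 4 = 108; the blank must be 126 − 108 = 18.
Row 3 has 27 + 3 + 7 + 11 + 18 + 29 − 2 = 93; the blank must be 126 − 93 = 33.
Column 2 has 9 + 6 + 33 + 20 + 10 + 31 − 6 = 103; the blank must be 126 − 103 = 23.
Row 4 has 35 + 23 + 30 + 23 + 27 + 12 − 24 = 126; the blank must be 126 − 126 = 0.
Row 2 has -3 + 6 + 12 + 17 + 16 + 17 + 25 = 90; the blank must be 126 − 90 = 36.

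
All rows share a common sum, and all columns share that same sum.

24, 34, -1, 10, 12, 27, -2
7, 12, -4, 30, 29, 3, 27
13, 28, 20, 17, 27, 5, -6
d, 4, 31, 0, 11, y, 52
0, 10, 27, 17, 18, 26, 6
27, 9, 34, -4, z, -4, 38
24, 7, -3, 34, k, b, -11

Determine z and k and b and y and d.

z = 4, k = 3, b = 50, y = -3, d = 9

Rows 1 and 2 both sum to 104, so that's the common total.
Row 6: 27 + 9 + 34 − 4 − 4 + 38 = 100, so its missing entry is 104 − 100 = 4.
Column 5: 12 + 29 + 27 + 11 + 18 + 4 = 101, so its missing entry is 104 − 101 = 3.
Row 7: 24 + 7 − 3 + 34 + 3 − 11 = 54, so its missing entry is 104 − 54 = 50.
Column 1: 24 + 7 + 13 + 0 + 27 + 24 = 95, so its missing entry is 104 − 95 = 9.
Row 4: 9 + 4 + 31 + 0 + 11 + 52 = 107, so its missing entry is 104 − 107 = -3.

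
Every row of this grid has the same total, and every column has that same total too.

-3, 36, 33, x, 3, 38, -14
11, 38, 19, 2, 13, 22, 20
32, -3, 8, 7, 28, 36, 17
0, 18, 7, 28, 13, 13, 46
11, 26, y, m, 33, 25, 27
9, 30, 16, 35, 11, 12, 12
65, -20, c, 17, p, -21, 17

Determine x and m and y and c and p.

x = 32, m = 4, y = -1, c = 43, p = 24

Rows 2 and 3 both sum to 125, so that's the common total.
Row 1 has -3 + 36 + 33 + 3 + 38 − 14 = 93; the blank must be 125 − 93 = 32.
Column 4 has 32 + 2 + 7 + 28 + 35 + 17 = 121; the blank must be 125 − 121 = 4.
Column 5 has 3 + 13 + 28 + 13 + 33 + 11 = 101; the blank must be 125 − 101 = 24.
Row 7 has 65 − 20 + 17 + 24 − 21 + 17 = 82; the blank must be 125 − 82 = 43.
Row 5 has 11 + 26 + 4 + 33 + 25 + 27 = 126; the blank must be 125 − 126 = -1.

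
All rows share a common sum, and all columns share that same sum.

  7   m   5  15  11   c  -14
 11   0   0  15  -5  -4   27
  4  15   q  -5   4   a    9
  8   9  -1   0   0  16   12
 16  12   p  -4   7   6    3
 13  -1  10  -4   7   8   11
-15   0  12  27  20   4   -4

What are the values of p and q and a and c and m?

p = 4, q = 14, a = 3, c = 11, m = 9

Rows 2 and 4 both sum to 44, so that's the common total.
The known cells in column 2 total 35, leaving 44 − 35 = 9 for the blank.
The known cells in row 5 total 40, leaving 44 − 40 = 4 for the blank.
The known cells in row 1 total 33, leaving 44 − 33 = 11 for the blank.
The known cells in column 3 total 30, leaving 44 − 30 = 14 for the blank.
The known cells in row 3 total 41, leaving 44 − 41 = 3 for the blank.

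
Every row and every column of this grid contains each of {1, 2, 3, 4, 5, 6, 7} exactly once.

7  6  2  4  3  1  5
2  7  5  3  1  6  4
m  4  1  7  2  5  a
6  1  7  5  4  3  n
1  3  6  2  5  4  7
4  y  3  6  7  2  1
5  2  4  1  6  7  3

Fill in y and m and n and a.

For row 3, column 1: column 1 already has {1, 2, 4, 5, 6, 7}; that leaves 3.
Cell (3,7): row 3 already has {1, 2, 3, 4, 5, 7} → 6.
At (row 6, col 2): row 6 already has {1, 2, 3, 4, 6, 7}, so the value is 5.
Cell (4,7): row 4 already has {1, 3, 4, 5, 6, 7} → 2.

y = 5, m = 3, n = 2, a = 6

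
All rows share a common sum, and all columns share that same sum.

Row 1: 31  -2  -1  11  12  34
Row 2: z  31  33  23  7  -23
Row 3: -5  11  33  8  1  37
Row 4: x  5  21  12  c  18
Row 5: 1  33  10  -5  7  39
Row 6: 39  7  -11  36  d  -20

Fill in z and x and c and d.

z = 14, x = 5, c = 24, d = 34

Rows 1 and 3 both sum to 85, so that's the common total.
The known cells in row 2 total 71, leaving 85 − 71 = 14 for the blank.
The known cells in row 6 total 51, leaving 85 − 51 = 34 for the blank.
The known cells in column 5 total 61, leaving 85 − 61 = 24 for the blank.
The known cells in row 4 total 80, leaving 85 − 80 = 5 for the blank.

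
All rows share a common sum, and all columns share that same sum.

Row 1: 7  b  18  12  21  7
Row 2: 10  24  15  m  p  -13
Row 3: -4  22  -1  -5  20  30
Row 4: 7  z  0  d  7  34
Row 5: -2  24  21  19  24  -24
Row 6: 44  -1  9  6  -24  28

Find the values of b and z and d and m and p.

Rows 3 and 5 both sum to 62, so that's the common total.
Row 1: 7 + 18 + 12 + 21 + 7 = 65, so its missing entry is 62 − 65 = -3.
Column 2: -3 + 24 + 22 + 24 − 1 = 66, so its missing entry is 62 − 66 = -4.
Column 5: 21 + 20 + 7 + 24 − 24 = 48, so its missing entry is 62 − 48 = 14.
Row 4: 7 − 4 + 0 + 7 + 34 = 44, so its missing entry is 62 − 44 = 18.
Row 2: 10 + 24 + 15 + 14 − 13 = 50, so its missing entry is 62 − 50 = 12.

b = -3, z = -4, d = 18, m = 12, p = 14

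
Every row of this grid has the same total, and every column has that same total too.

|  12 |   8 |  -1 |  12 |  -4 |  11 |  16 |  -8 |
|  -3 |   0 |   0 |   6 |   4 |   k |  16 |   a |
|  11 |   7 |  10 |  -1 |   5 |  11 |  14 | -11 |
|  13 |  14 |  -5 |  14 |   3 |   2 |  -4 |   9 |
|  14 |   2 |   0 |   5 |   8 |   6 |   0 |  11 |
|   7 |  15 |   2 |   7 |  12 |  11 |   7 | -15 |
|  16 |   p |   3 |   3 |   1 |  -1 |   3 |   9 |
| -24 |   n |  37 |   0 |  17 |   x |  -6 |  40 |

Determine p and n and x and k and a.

Rows 1 and 3 both sum to 46, so that's the common total.
Row 7 has 16 + 3 + 3 + 1 − 1 + 3 + 9 = 34; the blank must be 46 − 34 = 12.
Column 2 has 8 + 0 + 7 + 14 + 2 + 15 + 12 = 58; the blank must be 46 − 58 = -12.
Column 8 has -8 − 11 + 9 + 11 − 15 + 9 + 40 = 35; the blank must be 46 − 35 = 11.
Row 2 has -3 + 0 + 0 + 6 + 4 + 16 + 11 = 34; the blank must be 46 − 34 = 12.
Row 8 has -24 − 12 + 37 + 0 + 17 − 6 + 40 = 52; the blank must be 46 − 52 = -6.

p = 12, n = -12, x = -6, k = 12, a = 11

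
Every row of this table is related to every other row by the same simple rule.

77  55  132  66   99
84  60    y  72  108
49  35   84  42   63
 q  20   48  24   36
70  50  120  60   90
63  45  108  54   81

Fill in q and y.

Each row is a constant multiple of every other row — this is a multiplication table with the headers hidden.
Row 4 is 24/66 = 4/11 times row 1, so its entry in column 1 is 77 × 4/11 = 28.
Row 2 is 72/66 = 12/11 times row 1, so its entry in column 3 is 132 × 12/11 = 144.

q = 28, y = 144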